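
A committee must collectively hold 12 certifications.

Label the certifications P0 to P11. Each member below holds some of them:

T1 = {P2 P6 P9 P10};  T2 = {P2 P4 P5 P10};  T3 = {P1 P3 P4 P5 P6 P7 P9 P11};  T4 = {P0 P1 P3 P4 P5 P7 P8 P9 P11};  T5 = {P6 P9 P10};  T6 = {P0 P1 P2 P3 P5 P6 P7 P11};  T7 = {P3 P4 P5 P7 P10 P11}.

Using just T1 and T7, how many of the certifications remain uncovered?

3

Union of T1, T7 = {P2, P3, P4, P5, P6, P7, P9, P10, P11}.
Not covered: P0, P1, P8 — 3 certifications.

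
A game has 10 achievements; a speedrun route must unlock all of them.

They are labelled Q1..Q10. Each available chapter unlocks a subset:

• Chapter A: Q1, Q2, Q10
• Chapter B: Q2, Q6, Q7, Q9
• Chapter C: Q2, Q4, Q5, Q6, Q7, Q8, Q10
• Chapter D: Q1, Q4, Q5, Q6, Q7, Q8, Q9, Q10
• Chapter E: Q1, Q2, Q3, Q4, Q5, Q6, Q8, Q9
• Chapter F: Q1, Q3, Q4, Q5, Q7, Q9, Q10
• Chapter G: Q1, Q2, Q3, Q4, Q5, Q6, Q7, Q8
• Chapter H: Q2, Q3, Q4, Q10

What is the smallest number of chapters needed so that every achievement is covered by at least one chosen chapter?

2

C and F together: C ∪ F = {Q1, Q2, Q3, Q4, Q5, Q6, Q7, Q8, Q9, Q10} — every achievement is covered.
No single chapter has all 10 achievements (the largest, D, has 8), so 2 is optimal.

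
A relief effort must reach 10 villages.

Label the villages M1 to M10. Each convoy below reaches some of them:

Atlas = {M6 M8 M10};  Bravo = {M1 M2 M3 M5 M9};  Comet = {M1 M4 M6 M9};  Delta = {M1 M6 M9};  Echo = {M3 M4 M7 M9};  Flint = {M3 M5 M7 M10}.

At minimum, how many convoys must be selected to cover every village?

Atlas and Bravo and Echo together: Atlas ∪ Bravo ∪ Echo = {M1, M2, M3, M4, M5, M6, M7, M8, M9, M10} — every village is covered.
Only Bravo contains M2, so Bravo is forced; the remaining 5 villages need at least 2 more convoys (each remaining convoy adds at most 3) — so at least 3 convoys are needed, and 3 is optimal.

3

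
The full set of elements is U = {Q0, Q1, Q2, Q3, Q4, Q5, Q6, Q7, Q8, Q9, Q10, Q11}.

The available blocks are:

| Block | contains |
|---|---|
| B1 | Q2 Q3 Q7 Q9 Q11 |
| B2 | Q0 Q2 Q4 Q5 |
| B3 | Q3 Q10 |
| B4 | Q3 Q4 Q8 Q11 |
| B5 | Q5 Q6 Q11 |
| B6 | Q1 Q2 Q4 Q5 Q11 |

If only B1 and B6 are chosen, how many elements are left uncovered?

4

Union of B1, B6 = {Q1, Q2, Q3, Q4, Q5, Q7, Q9, Q11}.
Not covered: Q0, Q6, Q8, Q10 — 4 elements.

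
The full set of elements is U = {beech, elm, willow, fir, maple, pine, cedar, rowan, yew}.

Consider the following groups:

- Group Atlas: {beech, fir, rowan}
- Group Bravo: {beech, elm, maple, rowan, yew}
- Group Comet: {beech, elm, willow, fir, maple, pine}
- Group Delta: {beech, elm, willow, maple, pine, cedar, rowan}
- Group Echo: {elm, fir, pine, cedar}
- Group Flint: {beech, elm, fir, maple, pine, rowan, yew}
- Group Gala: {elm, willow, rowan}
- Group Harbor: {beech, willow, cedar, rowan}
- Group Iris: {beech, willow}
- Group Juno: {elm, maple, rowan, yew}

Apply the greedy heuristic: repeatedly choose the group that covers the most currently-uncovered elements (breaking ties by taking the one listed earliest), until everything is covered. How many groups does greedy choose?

2

Greedy: pick Delta (covers 7 new) → pick Flint (covers 2 new). Total picks: 2.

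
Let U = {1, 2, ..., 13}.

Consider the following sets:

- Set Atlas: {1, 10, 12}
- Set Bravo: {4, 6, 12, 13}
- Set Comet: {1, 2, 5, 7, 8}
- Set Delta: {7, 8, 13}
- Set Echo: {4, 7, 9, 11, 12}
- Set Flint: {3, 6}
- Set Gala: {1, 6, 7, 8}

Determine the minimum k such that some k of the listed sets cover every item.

Take {Atlas, Bravo, Comet, Echo, Flint}. Their union is {1, 2, 3, 4, 5, 6, 7, 8, 9, 10, 11, 12, 13}, which is all 13 items.
No 4 of the 7 sets cover everything (all 35 combinations miss at least one item), so 5 is optimal.

5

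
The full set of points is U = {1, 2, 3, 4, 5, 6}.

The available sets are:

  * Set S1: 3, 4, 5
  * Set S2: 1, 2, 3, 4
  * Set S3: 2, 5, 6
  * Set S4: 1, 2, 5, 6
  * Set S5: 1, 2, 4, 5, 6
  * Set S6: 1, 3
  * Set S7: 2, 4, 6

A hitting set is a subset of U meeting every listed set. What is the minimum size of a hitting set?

2

Take H = {3, 6}. Each listed set contains at least one of these, so H is a hitting set of size 2.
The sets S6, S7 are pairwise disjoint, so any hitting set needs a separate point for each — at least 2. Hence 2 is optimal.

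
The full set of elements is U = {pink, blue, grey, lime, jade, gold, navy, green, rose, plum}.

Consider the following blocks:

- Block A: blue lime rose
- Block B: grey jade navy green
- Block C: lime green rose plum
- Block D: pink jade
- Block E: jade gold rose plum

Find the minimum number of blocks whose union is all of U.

4

Take {A, B, D, E}. Their union is {pink, blue, grey, lime, jade, gold, navy, green, rose, plum}, which is all 10 elements.
No 3 of the 5 blocks cover everything (all 10 combinations miss at least one element), so 4 is optimal.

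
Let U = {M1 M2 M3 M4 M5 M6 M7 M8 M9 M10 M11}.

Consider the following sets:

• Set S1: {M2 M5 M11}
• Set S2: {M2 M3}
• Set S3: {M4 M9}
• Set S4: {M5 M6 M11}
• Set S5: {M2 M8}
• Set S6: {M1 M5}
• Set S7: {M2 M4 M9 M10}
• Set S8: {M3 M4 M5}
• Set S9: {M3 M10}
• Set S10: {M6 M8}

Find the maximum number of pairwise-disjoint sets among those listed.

S3, S6, S9, S10 are pairwise disjoint (S3={M4,M9}; S6={M1,M5}; S9={M3,M10}; S10={M6,M8}).
Every remaining set overlaps one of these, and no 5 of the listed sets are pairwise disjoint, so 4 is the maximum.

4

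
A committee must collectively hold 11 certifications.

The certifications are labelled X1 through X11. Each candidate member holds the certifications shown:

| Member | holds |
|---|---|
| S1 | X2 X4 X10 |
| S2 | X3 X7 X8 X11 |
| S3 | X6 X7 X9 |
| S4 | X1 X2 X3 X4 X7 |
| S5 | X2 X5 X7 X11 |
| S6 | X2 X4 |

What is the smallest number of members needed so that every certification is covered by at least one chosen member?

S1 and S2 and S3 and S4 and S5 together: S1 ∪ S2 ∪ S3 ∪ S4 ∪ S5 = {X1, X2, X3, X4, X5, X6, X7, X8, X9, X10, X11} — every certification is covered.
No 4 of the 6 members cover everything (all 15 combinations miss at least one certification), so 5 is optimal.

5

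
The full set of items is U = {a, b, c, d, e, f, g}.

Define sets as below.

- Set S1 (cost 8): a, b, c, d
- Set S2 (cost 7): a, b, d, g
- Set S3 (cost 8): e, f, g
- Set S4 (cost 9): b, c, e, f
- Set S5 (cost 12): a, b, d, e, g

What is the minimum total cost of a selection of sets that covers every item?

16

S2, S4 together cover every item (S2 ∪ S4 = {a, b, c, d, e, f, g}); total cost 7 + 9 = 16.
No covering selection has total cost below 16.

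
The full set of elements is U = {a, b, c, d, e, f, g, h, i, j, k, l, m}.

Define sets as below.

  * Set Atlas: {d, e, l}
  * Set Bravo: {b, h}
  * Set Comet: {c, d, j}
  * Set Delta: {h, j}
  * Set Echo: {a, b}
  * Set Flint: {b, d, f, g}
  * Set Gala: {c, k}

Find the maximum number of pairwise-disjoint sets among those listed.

Atlas, Delta, Echo, Gala are pairwise disjoint (Atlas={d,e,l}; Delta={h,j}; Echo={a,b}; Gala={c,k}).
Every remaining set overlaps one of these, and no 5 of the listed sets are pairwise disjoint, so 4 is the maximum.

4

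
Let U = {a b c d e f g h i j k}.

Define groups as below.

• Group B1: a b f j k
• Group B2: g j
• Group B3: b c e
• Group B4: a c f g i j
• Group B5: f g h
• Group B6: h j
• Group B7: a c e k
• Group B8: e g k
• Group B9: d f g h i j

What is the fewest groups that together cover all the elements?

B1 and B3 and B9 together: B1 ∪ B3 ∪ B9 = {a, b, c, d, e, f, g, h, i, j, k} — every element is covered.
Only B9 contains d, so B9 is forced; the remaining 5 elements need at least 2 more groups (each remaining group adds at most 4) — so at least 3 groups are needed, and 3 is optimal.

3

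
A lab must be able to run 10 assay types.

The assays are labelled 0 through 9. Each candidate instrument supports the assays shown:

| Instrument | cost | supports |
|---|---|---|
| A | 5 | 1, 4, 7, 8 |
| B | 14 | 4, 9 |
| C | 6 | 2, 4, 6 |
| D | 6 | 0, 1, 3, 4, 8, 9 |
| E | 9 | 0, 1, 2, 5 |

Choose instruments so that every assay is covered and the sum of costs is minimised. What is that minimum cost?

26

A, C, D, E together cover every assay (A ∪ C ∪ D ∪ E = {0, 1, 2, 3, 4, 5, 6, 7, 8, 9}); total cost 5 + 6 + 6 + 9 = 26.
No covering selection has total cost below 26.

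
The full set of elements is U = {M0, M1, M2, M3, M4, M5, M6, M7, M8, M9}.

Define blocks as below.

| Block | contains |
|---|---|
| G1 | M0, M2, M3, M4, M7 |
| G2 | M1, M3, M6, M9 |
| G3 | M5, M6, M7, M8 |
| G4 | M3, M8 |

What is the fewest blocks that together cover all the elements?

3

Take {G1, G2, G3}. Their union is {M0, M1, M2, M3, M4, M5, M6, M7, M8, M9}, which is all 10 elements.
Only G1 contains M0, so G1 is forced; the remaining 5 elements need at least 2 more blocks (each remaining block adds at most 3) — so at least 3 blocks are needed, and 3 is optimal.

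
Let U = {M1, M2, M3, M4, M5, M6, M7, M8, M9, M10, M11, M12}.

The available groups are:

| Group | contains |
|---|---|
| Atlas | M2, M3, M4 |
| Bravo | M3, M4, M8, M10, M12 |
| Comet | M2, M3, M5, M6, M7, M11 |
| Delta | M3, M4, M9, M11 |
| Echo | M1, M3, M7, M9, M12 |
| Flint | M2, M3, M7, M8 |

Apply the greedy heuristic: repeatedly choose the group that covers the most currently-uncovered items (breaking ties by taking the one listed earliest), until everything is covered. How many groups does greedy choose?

Greedy: pick Comet (covers 6 new) → pick Bravo (covers 4 new) → pick Echo (covers 2 new). Total picks: 3.

3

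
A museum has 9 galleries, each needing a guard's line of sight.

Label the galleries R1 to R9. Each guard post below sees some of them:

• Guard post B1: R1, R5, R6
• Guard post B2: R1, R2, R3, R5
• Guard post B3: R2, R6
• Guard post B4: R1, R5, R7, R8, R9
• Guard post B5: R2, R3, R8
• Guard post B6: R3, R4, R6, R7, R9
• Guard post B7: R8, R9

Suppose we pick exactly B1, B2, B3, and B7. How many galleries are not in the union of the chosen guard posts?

Union of B1, B2, B3, B7 = {R1, R2, R3, R5, R6, R8, R9}.
Not covered: R4, R7 — 2 galleries.

2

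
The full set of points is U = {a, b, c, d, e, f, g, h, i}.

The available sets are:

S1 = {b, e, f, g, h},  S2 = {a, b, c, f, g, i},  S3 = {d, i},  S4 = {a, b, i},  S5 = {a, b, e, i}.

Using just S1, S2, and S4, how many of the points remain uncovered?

1

Union of S1, S2, S4 = {a, b, c, e, f, g, h, i}.
Not covered: d — 1 point.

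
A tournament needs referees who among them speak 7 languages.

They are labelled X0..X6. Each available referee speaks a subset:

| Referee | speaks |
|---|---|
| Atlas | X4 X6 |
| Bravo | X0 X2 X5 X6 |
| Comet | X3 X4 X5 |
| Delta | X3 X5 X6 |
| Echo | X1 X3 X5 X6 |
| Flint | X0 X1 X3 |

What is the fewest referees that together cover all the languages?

Bravo and Comet and Flint together: Bravo ∪ Comet ∪ Flint = {X0, X1, X2, X3, X4, X5, X6} — every language is covered.
Only Bravo contains X2, so Bravo is forced; the remaining 3 languages need at least 2 more referees (each remaining referee adds at most 2) — so at least 3 referees are needed, and 3 is optimal.

3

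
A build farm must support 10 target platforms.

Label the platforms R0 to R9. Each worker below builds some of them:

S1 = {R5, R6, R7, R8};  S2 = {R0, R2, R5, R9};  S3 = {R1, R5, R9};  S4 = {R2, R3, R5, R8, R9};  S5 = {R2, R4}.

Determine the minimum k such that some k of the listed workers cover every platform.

Take {S1, S2, S3, S4, S5}. Their union is {R0, R1, R2, R3, R4, R5, R6, R7, R8, R9}, which is all 10 platforms.
No 4 of the 5 workers cover everything (all 5 combinations miss at least one platform), so 5 is optimal.

5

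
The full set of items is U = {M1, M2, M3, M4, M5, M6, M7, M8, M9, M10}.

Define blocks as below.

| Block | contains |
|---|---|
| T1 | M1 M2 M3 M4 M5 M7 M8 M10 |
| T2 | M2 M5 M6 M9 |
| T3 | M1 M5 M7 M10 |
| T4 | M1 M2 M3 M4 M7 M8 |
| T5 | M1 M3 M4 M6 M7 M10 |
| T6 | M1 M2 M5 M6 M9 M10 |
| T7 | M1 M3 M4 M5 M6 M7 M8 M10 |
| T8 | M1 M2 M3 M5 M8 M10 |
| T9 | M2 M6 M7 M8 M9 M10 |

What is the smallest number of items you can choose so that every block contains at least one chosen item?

The 2 items {M2, M10} hit every block.
No single item lies in every block, so at least 2 are needed and 2 is optimal.

2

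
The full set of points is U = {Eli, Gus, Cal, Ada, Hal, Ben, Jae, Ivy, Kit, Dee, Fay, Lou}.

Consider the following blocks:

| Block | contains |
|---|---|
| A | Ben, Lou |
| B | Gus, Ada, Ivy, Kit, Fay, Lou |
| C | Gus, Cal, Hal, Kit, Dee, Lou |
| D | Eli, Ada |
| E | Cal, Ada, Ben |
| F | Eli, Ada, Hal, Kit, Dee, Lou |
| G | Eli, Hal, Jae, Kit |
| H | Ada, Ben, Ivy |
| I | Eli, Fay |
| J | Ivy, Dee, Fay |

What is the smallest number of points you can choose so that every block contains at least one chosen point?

4

Take T = {Eli, Ben, Kit, Dee}. Each listed block contains at least one of these, so T is a hitting set of size 4.
No choice of 3 points meets every block, so 4 is the minimum.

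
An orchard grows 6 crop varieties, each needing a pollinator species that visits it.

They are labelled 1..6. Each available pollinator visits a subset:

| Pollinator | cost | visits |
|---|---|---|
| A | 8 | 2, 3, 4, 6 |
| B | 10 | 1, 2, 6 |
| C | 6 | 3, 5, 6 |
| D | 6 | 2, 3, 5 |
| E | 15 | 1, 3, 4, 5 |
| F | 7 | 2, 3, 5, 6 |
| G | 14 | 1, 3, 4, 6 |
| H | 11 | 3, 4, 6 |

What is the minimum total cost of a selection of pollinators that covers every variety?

D, G together cover every variety (D ∪ G = {1, 2, 3, 4, 5, 6}); total cost 6 + 14 = 20.
The greedy pick F, G costs 21; no covering selection beats 20.

20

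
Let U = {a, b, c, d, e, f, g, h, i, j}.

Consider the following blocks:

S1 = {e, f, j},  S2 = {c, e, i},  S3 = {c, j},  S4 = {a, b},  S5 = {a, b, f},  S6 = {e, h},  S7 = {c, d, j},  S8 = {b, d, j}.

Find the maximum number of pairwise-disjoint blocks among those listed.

3

S3, S4, S6 are pairwise disjoint (S3={c,j}; S4={a,b}; S6={e,h}).
Every remaining block overlaps one of these, and no 4 of the listed blocks are pairwise disjoint, so 3 is the maximum.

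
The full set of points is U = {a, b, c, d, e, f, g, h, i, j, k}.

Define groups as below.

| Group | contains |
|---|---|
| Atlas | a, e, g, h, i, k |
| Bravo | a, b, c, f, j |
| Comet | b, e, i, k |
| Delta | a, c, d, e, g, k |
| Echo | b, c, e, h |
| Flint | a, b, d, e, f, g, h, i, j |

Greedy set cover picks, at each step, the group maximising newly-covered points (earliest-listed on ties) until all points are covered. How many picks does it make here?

Greedy: pick Flint (covers 9 new) → pick Delta (covers 2 new). Total picks: 2.

2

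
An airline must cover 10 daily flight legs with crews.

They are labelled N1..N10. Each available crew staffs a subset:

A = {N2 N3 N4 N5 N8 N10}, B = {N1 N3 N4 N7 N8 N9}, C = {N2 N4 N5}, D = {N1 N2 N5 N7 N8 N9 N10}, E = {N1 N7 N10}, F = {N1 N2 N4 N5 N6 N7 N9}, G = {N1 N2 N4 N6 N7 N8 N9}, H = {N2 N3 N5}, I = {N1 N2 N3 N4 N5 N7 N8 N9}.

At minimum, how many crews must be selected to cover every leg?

2

A and G together: A ∪ G = {N1, N2, N3, N4, N5, N6, N7, N8, N9, N10} — every leg is covered.
No single crew has all 10 legs (the largest, I, has 8), so 2 is optimal.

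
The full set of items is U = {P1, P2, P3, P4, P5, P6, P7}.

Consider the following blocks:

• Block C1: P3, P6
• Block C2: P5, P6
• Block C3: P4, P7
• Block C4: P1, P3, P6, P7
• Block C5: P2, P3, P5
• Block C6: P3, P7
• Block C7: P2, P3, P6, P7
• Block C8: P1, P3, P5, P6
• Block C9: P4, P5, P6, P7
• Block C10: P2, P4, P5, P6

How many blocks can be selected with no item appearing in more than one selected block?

2

C2, C6 are pairwise disjoint (C2={P5,P6}; C6={P3,P7}).
Every remaining block overlaps one of these, and no 3 of the listed blocks are pairwise disjoint, so 2 is the maximum.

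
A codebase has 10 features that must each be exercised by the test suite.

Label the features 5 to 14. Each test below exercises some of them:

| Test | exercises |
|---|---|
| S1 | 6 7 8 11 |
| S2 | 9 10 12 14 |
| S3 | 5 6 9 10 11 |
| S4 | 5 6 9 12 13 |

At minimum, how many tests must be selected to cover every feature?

3

Take {S1, S2, S4}. Their union is {5, 6, 7, 8, 9, 10, 11, 12, 13, 14}, which is all 10 features.
Only S1 contains 7, so S1 is forced; the remaining 6 features need at least 2 more tests (each remaining test adds at most 4) — so at least 3 tests are needed, and 3 is optimal.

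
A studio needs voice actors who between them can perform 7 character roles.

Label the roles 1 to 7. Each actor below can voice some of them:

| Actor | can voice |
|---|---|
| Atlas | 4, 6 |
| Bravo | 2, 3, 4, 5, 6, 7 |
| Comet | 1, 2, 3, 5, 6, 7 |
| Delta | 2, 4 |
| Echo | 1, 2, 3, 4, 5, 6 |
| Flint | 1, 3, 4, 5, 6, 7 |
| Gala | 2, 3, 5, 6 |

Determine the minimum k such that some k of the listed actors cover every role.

Bravo and Echo together: Bravo ∪ Echo = {1, 2, 3, 4, 5, 6, 7} — every role is covered.
No single actor has all 7 roles (the largest, Bravo, has 6), so 2 is optimal.

2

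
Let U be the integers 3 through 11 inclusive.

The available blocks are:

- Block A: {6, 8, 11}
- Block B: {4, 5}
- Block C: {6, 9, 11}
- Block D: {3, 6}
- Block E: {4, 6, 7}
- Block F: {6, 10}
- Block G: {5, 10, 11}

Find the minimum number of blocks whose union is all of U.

A, C, D, E, and G cover everything between them: the union {3, 4, 5, 6, 7, 8, 9, 10, 11} is all of U.
No 4 of the 7 blocks cover everything (all 35 combinations miss at least one element), so 5 is optimal.

5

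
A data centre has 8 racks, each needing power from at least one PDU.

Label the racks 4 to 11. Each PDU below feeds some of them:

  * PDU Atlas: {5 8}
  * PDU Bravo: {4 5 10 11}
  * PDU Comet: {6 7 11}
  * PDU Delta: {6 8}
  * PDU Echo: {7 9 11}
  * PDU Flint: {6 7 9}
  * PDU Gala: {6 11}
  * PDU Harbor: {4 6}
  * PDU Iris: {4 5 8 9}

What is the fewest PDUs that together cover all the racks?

3

Take {Bravo, Flint, Iris}. Their union is {4, 5, 6, 7, 8, 9, 10, 11}, which is all 8 racks.
Only Bravo contains 10, so Bravo is forced; the remaining 4 racks need at least 2 more PDUs (each remaining PDU adds at most 3) — so at least 3 PDUs are needed, and 3 is optimal.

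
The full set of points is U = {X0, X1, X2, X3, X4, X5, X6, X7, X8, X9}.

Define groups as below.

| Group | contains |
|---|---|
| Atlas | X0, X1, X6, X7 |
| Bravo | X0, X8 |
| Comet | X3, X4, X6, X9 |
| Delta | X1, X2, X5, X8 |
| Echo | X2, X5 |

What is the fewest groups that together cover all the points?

3

Atlas, Comet, and Delta cover everything between them: the union {X0, X1, X2, X3, X4, X5, X6, X7, X8, X9} is all of U.
Each group has at most 4 points, and 2·4 = 8 < 10 — so at least 3 groups are needed, and 3 is optimal.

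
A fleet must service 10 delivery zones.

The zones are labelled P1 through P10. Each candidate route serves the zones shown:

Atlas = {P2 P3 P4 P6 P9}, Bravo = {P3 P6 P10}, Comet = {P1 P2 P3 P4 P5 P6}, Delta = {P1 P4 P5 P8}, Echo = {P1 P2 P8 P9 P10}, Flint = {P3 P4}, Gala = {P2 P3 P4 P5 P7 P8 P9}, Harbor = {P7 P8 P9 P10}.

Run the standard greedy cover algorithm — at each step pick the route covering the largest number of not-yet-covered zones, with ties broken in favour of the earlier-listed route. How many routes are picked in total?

Greedy: pick Gala (covers 7 new) → pick Bravo (covers 2 new) → pick Comet (covers 1 new). Total picks: 3.
(The true minimum cover uses only 2 routes, so greedy is not optimal here.)

3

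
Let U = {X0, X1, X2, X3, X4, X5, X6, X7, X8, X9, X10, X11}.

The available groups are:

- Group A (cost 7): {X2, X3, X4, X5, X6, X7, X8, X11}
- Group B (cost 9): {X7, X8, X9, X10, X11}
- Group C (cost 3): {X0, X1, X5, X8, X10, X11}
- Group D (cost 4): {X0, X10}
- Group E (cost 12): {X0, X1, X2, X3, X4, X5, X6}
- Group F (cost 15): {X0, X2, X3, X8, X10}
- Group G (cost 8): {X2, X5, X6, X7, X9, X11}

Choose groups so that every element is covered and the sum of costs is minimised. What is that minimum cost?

18

A, C, G together cover every element (A ∪ C ∪ G = {X0, X1, X2, X3, X4, X5, X6, X7, X8, X9, X10, X11}); total cost 7 + 3 + 8 = 18.
No covering selection has total cost below 18.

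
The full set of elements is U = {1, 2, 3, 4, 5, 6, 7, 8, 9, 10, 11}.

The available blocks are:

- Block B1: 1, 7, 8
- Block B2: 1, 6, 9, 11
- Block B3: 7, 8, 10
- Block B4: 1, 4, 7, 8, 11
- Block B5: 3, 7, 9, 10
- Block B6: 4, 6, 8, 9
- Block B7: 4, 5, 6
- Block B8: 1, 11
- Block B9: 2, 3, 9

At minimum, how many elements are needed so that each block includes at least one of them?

4

The 4 elements {1, 5, 8, 9} hit every block.
The blocks B3, B7, B8, B9 are pairwise disjoint, so any hitting set needs a separate element for each — at least 4. Hence 4 is optimal.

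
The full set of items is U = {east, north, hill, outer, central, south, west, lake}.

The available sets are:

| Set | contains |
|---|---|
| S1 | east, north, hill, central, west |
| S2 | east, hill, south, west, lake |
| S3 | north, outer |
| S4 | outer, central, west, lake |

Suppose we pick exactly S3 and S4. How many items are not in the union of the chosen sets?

Union of S3, S4 = {north, outer, central, west, lake}.
Not covered: east, hill, south — 3 items.

3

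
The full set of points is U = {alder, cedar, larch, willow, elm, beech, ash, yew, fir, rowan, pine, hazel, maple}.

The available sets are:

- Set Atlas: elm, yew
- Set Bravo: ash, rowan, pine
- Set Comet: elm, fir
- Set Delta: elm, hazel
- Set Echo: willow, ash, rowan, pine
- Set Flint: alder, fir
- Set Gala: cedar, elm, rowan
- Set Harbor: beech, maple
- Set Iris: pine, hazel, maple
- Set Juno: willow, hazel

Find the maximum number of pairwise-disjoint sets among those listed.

5

Atlas, Bravo, Flint, Harbor, Juno are pairwise disjoint (Atlas={elm,yew}; Bravo={ash,rowan,pine}; Flint={alder,fir}; Harbor={beech,maple}; Juno={willow,hazel}).
Every remaining set overlaps one of these, and no 6 of the listed sets are pairwise disjoint, so 5 is the maximum.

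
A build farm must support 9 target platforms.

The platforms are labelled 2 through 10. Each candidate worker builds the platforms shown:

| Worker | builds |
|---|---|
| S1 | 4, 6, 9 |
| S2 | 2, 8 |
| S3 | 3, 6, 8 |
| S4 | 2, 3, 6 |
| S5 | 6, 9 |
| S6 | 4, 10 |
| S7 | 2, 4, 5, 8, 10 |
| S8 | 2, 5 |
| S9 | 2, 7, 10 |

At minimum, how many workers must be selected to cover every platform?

4

S1 and S3 and S7 and S9 together: S1 ∪ S3 ∪ S7 ∪ S9 = {2, 3, 4, 5, 6, 7, 8, 9, 10} — every platform is covered.
No 3 of the 9 workers cover everything (all 84 combinations miss at least one platform), so 4 is optimal.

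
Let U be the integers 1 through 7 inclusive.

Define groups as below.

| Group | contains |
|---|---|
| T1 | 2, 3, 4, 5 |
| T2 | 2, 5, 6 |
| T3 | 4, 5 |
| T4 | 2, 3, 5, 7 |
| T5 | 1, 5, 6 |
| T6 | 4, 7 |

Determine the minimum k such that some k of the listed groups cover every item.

3

Take {T3, T4, T5}. Their union is {1, 2, 3, 4, 5, 6, 7}, which is all 7 items.
Only T5 contains 1, so T5 is forced; the remaining 4 items need at least 2 more groups (each remaining group adds at most 3) — so at least 3 groups are needed, and 3 is optimal.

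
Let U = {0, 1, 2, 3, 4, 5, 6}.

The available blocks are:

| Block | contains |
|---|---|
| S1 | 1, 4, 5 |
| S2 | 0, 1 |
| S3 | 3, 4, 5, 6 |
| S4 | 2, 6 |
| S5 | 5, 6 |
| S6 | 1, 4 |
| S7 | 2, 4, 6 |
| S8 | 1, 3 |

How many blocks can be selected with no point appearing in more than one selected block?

2

S7, S8 are pairwise disjoint (S7={2,4,6}; S8={1,3}).
Every remaining block overlaps one of these, and no 3 of the listed blocks are pairwise disjoint, so 2 is the maximum.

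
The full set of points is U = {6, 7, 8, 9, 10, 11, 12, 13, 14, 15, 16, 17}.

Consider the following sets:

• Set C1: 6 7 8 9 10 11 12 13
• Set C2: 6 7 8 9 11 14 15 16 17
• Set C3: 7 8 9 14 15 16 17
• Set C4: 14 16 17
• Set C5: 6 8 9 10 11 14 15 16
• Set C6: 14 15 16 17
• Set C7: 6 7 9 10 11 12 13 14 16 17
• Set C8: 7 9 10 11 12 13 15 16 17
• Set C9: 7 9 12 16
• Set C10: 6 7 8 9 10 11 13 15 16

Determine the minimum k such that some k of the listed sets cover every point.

C1 and C3 together: C1 ∪ C3 = {6, 7, 8, 9, 10, 11, 12, 13, 14, 15, 16, 17} — every point is covered.
No single set has all 12 points (the largest, C7, has 10), so 2 is optimal.

2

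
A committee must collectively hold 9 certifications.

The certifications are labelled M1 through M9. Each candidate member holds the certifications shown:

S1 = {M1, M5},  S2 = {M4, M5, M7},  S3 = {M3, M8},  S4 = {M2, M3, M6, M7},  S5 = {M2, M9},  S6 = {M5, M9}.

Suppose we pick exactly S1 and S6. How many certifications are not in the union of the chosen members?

Union of S1, S6 = {M1, M5, M9}.
Not covered: M2, M3, M4, M6, M7, M8 — 6 certifications.

6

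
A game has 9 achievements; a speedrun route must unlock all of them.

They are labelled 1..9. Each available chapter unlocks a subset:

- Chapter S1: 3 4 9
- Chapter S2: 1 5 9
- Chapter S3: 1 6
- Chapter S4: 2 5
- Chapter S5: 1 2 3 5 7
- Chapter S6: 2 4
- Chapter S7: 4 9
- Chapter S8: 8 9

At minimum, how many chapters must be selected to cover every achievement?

4

Take {S1, S3, S5, S8}. Their union is {1, 2, 3, 4, 5, 6, 7, 8, 9}, which is all 9 achievements.
No 3 of the 8 chapters cover everything (all 56 combinations miss at least one achievement), so 4 is optimal.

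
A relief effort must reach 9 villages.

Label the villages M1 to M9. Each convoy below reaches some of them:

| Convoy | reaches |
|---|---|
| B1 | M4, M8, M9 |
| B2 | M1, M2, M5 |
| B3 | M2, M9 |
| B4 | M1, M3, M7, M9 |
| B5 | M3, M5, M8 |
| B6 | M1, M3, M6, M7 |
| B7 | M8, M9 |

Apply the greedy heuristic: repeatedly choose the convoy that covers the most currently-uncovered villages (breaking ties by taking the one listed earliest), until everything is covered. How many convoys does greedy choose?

4

Greedy: pick B4 (covers 4 new) → pick B1 (covers 2 new) → pick B2 (covers 2 new) → pick B6 (covers 1 new). Total picks: 4.
(The true minimum cover uses only 3 convoys, so greedy is not optimal here.)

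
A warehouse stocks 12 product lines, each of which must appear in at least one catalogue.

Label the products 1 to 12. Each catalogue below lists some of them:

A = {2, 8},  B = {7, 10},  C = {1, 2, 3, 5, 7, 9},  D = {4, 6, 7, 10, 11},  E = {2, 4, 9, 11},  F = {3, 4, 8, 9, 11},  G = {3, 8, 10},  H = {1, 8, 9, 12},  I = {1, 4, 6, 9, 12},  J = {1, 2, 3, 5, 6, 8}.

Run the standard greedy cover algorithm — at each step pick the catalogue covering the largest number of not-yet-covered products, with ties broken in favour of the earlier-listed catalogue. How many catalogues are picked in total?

Greedy: pick C (covers 6 new) → pick D (covers 4 new) → pick H (covers 2 new). Total picks: 3.

3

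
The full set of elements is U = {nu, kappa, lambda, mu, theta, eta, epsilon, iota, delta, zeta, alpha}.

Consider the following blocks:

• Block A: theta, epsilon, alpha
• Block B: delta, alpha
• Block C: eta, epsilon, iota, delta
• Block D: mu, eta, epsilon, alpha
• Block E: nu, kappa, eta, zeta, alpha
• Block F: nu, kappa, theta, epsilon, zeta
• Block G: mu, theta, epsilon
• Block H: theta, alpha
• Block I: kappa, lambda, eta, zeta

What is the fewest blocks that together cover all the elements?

4

Take {C, D, F, I}. Their union is {nu, kappa, lambda, mu, theta, eta, epsilon, iota, delta, zeta, alpha}, which is all 11 elements.
Only I contains lambda, so I is forced; the remaining 7 elements need at least 3 more blocks (each remaining block adds at most 3) — so at least 4 blocks are needed, and 4 is optimal.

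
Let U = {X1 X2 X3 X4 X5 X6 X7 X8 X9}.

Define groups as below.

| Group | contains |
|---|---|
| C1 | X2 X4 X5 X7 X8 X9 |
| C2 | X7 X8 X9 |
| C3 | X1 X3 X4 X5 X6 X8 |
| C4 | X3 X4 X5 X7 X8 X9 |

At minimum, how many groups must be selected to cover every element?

C1 and C3 cover everything between them: the union {X1, X2, X3, X4, X5, X6, X7, X8, X9} is all of U.
No single group has all 9 elements (the largest, C1, has 6), so 2 is optimal.

2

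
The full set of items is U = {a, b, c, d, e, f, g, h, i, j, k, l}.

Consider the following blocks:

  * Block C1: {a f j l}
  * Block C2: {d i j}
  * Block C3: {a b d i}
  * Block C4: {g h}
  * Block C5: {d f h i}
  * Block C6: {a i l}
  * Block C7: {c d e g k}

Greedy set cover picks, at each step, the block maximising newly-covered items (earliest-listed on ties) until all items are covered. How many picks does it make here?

Greedy: pick C7 (covers 5 new) → pick C1 (covers 4 new) → pick C3 (covers 2 new) → pick C4 (covers 1 new). Total picks: 4.

4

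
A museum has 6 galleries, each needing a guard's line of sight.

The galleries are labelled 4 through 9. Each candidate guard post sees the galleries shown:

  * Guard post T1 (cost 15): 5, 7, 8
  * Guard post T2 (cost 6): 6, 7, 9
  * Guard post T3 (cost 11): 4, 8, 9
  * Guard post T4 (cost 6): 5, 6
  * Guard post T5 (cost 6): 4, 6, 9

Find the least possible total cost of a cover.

T1, T5 together cover every gallery (T1 ∪ T5 = {4, 5, 6, 7, 8, 9}); total cost 15 + 6 = 21.
The greedy pick T2, T3, T4 costs 23; no covering selection beats 21.

21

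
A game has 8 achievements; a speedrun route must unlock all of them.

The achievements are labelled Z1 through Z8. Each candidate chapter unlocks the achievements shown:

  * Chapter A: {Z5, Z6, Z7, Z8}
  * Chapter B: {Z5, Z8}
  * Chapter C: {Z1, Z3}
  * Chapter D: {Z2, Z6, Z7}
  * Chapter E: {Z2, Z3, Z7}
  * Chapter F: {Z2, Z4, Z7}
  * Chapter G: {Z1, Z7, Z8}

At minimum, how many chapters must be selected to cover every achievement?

A and C and F together: A ∪ C ∪ F = {Z1, Z2, Z3, Z4, Z5, Z6, Z7, Z8} — every achievement is covered.
Only F contains Z4, so F is forced; the remaining 5 achievements need at least 2 more chapters (each remaining chapter adds at most 3) — so at least 3 chapters are needed, and 3 is optimal.

3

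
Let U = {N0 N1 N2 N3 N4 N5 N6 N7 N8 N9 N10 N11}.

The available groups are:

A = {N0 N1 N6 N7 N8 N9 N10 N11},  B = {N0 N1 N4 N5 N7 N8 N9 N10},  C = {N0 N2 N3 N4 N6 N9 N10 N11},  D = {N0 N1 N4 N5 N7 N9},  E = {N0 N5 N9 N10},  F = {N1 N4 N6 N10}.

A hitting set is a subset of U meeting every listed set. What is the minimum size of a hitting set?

The 2 points {N0, N1} hit every group.
No single point lies in every group, so at least 2 are needed and 2 is optimal.

2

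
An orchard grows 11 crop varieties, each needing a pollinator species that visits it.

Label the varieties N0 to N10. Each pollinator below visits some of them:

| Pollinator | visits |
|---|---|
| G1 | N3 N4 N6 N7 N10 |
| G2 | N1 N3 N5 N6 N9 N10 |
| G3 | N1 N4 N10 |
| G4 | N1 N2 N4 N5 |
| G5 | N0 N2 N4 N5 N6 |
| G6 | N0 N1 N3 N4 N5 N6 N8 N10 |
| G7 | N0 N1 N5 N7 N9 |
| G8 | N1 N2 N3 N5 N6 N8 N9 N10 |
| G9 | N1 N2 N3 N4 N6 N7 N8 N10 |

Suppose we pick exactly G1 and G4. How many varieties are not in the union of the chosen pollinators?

Union of G1, G4 = {N1, N2, N3, N4, N5, N6, N7, N10}.
Not covered: N0, N8, N9 — 3 varieties.

3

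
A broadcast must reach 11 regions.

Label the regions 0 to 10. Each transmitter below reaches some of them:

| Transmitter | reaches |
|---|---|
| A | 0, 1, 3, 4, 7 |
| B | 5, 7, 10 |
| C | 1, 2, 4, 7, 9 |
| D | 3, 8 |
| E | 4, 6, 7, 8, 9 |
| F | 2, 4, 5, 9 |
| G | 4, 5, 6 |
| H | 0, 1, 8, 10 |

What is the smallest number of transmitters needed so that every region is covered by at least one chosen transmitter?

4

A and B and C and E together: A ∪ B ∪ C ∪ E = {0, 1, 2, 3, 4, 5, 6, 7, 8, 9, 10} — every region is covered.
No 3 of the 8 transmitters cover everything (all 56 combinations miss at least one region), so 4 is optimal.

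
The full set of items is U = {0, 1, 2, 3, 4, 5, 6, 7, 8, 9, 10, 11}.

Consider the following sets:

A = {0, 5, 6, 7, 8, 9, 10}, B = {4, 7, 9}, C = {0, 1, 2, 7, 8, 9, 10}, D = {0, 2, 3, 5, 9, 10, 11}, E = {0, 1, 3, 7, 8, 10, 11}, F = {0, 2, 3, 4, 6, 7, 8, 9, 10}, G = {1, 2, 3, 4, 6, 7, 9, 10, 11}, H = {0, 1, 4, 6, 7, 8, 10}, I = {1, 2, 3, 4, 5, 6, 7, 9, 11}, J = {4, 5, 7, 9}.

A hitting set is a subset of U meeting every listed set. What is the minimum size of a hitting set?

2

The 2 items {0, 9} hit every set.
No single item lies in every set, so at least 2 are needed and 2 is optimal.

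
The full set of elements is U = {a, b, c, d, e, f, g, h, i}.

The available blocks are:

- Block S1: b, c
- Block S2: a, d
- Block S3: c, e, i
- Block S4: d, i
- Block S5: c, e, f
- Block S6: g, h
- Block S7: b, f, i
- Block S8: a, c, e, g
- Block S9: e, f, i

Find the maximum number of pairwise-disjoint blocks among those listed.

S1, S2, S6, S9 are pairwise disjoint (S1={b,c}; S2={a,d}; S6={g,h}; S9={e,f,i}).
Every remaining block overlaps one of these, and no 5 of the listed blocks are pairwise disjoint, so 4 is the maximum.

4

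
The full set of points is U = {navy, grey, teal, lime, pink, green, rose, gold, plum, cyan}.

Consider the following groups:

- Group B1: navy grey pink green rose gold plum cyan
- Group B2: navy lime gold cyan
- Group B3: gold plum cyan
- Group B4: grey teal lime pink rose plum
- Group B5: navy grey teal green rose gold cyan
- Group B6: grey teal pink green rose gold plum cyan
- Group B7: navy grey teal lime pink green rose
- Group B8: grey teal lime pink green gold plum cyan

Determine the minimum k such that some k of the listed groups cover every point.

B1 and B7 cover everything between them: the union {navy, grey, teal, lime, pink, green, rose, gold, plum, cyan} is all of U.
No single group has all 10 points (the largest, B1, has 8), so 2 is optimal.

2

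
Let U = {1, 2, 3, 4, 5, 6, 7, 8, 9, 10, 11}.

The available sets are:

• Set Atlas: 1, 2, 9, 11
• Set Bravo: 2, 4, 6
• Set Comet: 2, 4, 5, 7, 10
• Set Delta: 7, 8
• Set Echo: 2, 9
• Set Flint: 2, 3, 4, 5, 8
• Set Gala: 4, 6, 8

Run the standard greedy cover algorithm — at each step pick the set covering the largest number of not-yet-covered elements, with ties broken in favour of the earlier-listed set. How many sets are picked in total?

Greedy: pick Comet (covers 5 new) → pick Atlas (covers 3 new) → pick Flint (covers 2 new) → pick Bravo (covers 1 new). Total picks: 4.

4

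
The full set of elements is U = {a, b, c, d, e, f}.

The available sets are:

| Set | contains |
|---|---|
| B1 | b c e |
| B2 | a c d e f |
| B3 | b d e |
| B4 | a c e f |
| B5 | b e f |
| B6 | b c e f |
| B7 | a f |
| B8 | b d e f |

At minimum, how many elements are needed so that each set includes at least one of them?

Take H = {e, f}. Each listed set contains at least one of these, so H is a hitting set of size 2.
The sets B1, B7 are pairwise disjoint, so any hitting set needs a separate element for each — at least 2. Hence 2 is optimal.

2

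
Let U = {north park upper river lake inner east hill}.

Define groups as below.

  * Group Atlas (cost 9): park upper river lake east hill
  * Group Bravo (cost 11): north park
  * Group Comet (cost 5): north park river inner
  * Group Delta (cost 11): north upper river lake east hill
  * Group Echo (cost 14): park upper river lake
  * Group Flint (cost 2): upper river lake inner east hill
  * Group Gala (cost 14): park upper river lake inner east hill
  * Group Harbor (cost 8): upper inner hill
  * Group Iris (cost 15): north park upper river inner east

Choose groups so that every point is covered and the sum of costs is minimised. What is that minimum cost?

Comet, Flint together cover every point (Comet ∪ Flint = {north, park, upper, river, lake, inner, east, hill}); total cost 5 + 2 = 7.
No covering selection has total cost below 7.

7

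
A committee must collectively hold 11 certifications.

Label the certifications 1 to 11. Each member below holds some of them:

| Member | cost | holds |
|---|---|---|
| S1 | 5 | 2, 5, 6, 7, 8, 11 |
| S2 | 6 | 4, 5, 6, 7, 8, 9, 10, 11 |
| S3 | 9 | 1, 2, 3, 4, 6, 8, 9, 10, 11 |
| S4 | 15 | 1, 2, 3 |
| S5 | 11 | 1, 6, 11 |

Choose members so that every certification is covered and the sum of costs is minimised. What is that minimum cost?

S1, S3 together cover every certification (S1 ∪ S3 = {1, 2, 3, 4, 5, 6, 7, 8, 9, 10, 11}); total cost 5 + 9 = 14.
The greedy pick S2, S3 costs 15; no covering selection beats 14.

14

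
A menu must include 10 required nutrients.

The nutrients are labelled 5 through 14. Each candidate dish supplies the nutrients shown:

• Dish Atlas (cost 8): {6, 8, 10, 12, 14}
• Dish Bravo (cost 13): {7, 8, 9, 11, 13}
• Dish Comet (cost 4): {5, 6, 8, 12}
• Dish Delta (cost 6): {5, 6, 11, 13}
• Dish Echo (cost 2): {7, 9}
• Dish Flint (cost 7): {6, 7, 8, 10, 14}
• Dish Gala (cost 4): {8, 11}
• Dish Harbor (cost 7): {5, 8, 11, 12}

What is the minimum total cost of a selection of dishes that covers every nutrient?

16

Atlas, Delta, Echo together cover every nutrient (Atlas ∪ Delta ∪ Echo = {5, 6, 7, 8, 9, 10, 11, 12, 13, 14}); total cost 8 + 6 + 2 = 16.
The greedy pick Comet, Echo, Delta, Flint costs 19; no covering selection beats 16.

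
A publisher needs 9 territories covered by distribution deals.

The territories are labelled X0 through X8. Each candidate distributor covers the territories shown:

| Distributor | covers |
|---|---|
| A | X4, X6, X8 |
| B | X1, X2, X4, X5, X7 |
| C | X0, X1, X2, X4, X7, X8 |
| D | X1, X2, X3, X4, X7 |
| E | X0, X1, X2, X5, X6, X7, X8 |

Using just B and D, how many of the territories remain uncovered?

Union of B, D = {X1, X2, X3, X4, X5, X7}.
Not covered: X0, X6, X8 — 3 territories.

3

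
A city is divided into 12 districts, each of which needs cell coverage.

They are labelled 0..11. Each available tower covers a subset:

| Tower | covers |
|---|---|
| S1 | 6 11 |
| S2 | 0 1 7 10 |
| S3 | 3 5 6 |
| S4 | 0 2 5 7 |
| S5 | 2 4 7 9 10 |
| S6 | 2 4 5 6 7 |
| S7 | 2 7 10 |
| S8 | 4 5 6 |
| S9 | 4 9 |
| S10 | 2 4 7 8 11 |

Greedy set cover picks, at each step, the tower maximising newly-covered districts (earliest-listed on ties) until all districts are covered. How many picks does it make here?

4

Greedy: pick S5 (covers 5 new) → pick S3 (covers 3 new) → pick S2 (covers 2 new) → pick S10 (covers 2 new). Total picks: 4.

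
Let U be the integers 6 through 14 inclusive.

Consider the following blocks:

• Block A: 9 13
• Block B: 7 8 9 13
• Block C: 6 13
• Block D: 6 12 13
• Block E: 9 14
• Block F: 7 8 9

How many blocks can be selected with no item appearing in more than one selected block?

C, F are pairwise disjoint (C={6,13}; F={7,8,9}).
Every remaining block overlaps one of these, and no 3 of the listed blocks are pairwise disjoint, so 2 is the maximum.

2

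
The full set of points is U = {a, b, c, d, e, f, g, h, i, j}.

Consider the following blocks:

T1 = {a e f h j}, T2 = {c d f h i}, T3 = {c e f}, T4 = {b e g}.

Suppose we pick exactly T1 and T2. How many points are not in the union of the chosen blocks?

Union of T1, T2 = {a, c, d, e, f, h, i, j}.
Not covered: b, g — 2 points.

2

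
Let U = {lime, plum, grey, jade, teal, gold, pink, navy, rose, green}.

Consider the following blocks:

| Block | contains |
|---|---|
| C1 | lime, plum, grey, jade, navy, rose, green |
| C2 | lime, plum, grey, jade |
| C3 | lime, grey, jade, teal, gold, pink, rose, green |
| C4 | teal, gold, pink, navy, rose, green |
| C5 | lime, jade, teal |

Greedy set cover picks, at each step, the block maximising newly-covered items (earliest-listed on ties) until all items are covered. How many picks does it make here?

2

Greedy: pick C3 (covers 8 new) → pick C1 (covers 2 new). Total picks: 2.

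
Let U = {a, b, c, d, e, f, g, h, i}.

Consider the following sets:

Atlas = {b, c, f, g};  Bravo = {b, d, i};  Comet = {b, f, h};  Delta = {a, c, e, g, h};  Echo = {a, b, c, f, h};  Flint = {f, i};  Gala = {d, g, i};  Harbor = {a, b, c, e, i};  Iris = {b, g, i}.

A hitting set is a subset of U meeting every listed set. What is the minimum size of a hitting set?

The 3 points {c, f, i} hit every set.
No choice of 2 points meets every set, so 3 is the minimum.

3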